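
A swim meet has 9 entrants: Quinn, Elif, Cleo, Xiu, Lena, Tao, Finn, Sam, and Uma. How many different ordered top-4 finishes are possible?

There are 9 choices for 1st place, 8 for 2nd, and so on down to 6 for position 4.
That gives 9 × 8 × 7 × 6 = 3024.

3024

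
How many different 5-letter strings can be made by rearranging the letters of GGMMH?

GGMMH has 5 letters with G appearing twice and M appearing twice.
So there are 5! / (2!·2!) = 30 distinguishable arrangements.

30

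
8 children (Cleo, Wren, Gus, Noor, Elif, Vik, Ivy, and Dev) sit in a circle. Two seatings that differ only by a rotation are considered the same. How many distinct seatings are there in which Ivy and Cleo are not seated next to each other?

3600

All circular seatings of 8 people number (7)! = 5040.
Those with Ivy next to Cleo: fuse the pair into one unit and seat 7 units around a circle — 2·(6)! = 1440.
Subtracting, 5040 − 1440 = 3600.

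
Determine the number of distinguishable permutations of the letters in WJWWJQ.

60

The 6 letters of WJWWJQ have repeats: J appearing twice and W appearing 3 times.
The number of distinct arrangements is 6!/(3!·2!) = 720/12 = 60.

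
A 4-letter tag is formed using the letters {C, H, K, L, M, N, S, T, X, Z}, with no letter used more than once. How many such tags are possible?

5040

This is a permutation of 4 out of 10: P(10,4) = 10!/6!.
10 × 9 × 8 × 7 = 5040.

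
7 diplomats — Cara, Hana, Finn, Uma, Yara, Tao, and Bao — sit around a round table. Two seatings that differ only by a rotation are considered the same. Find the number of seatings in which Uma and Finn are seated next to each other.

Treat {Uma, Finn} as one unit (2 internal orders) and seat the resulting 6 units around the table: (5)! circular arrangements.
So 2 × (5)! = 2 × 120 = 240.

240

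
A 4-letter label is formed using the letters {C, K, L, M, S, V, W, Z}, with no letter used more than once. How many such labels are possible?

This is a permutation of 4 out of 8: P(8,4) = 8!/4!.
8 × 7 × 6 × 5 = 1680.

1680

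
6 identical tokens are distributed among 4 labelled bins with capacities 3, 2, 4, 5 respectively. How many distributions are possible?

49

Ignoring the caps, the number of non-negative solutions to x_1+…+x_4 = 6 is C(9,3) = 84.
Subtract solutions that violate a single cap (substitute x_i' = x_i − (cap_i+1)): x_1 ≥ 4 gives C(5,3) = 10; x_2 ≥ 3 gives C(6,3) = 20; x_3 ≥ 5 gives C(4,3) = 4; x_4 ≥ 6 gives C(3,3) = 1. Together 35.
No two caps can be exceeded simultaneously, so the pair terms are all 0.
By inclusion–exclusion the count is 84 − 35 + 0 = 49.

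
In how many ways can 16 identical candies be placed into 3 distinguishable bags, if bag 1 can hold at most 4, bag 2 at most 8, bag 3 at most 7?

10

Without the upper bounds there are C(18,2) = 153 ways to split 16 among 3 bags.
Subtract solutions that violate a single cap (substitute x_i' = x_i − (cap_i+1)): x_1 ≥ 5 gives C(13,2) = 78; x_2 ≥ 9 gives C(9,2) = 36; x_3 ≥ 8 gives C(10,2) = 45. Together 159.
Add back pairs where two caps are both exceeded: 6 + 10 + 0 = 16.
By inclusion–exclusion the count is 153 − 159 + 16 = 10.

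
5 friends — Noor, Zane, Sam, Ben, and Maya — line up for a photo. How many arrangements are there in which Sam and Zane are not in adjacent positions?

Of the 5! = 120 arrangements, those with Sam and Zane adjacent number 2 × 4! = 48 (treat the pair as a block with 2 internal orders).
Complementary counting: 120 − 48 = 72.

72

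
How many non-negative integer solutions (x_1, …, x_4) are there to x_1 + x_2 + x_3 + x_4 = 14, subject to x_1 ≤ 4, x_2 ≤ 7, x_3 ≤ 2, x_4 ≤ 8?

75

Without the upper bounds there are C(17,3) = 680 ways to split 14 among 4 variables.
Subtract solutions that violate a single cap (substitute x_i' = x_i − (cap_i+1)): x_1 ≥ 5 gives C(12,3) = 220; x_2 ≥ 8 gives C(9,3) = 84; x_3 ≥ 3 gives C(14,3) = 364; x_4 ≥ 9 gives C(8,3) = 56. Together 724.
Add back pairs where two caps are both exceeded: 4 + 84 + 1 + 20 + 0 + 10 = 119.
By inclusion–exclusion the count is 680 − 724 + 119 = 75.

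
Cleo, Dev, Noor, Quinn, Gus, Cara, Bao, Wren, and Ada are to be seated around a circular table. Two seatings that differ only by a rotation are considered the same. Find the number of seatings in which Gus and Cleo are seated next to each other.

Glue Gus and Cleo into a block (2 internal orders). Seating 8 units around a circle gives (7)! arrangements.
So 2 × (7)! = 2 × 5040 = 10080.

10080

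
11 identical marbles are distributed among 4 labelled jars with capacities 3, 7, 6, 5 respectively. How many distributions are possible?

Without the upper bounds there are C(14,3) = 364 ways to split 11 among 4 jars.
Subtract solutions that violate a single cap (substitute x_i' = x_i − (cap_i+1)): x_1 ≥ 4 gives C(10,3) = 120; x_2 ≥ 8 gives C(6,3) = 20; x_3 ≥ 7 gives C(7,3) = 35; x_4 ≥ 6 gives C(8,3) = 56. Together 231.
Add back pairs where two caps are both exceeded: 0 + 1 + 4 + 0 + 0 + 0 = 5.
By inclusion–exclusion the count is 364 − 231 + 5 = 138.

138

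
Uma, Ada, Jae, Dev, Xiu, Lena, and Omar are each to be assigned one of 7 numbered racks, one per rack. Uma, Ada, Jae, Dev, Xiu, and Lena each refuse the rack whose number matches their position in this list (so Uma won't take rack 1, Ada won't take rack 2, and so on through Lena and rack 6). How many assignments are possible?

Let Aᵢ (for 1 ≤ i ≤ 6) be the placements that put person i in their forbidden rack. Any j of these fix j positions, leaving (7−j)! ways to fill the rest, and there are C(6,j) ways to pick which j.
By inclusion–exclusion, the number of valid placements is Σ_{j=0}^{6} (−1)^j C(6,j)·(7−j)!.
Computing: 5040 − 4320 + 1800 − 480 + 90 − 12 + 1 = 2119.

2119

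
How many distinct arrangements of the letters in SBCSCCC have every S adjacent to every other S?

30

Treat the 2 copies of S as a single block. The multiset to arrange is then {SS, B, C, C, C, C}, 6 items in all.
That gives (6)!/(4!) = 30 arrangements.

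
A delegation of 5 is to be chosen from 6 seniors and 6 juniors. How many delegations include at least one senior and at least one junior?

780

Unrestricted: C(12,5) = 792 ways to pick any 5 of the 12.
Subtract selections that omit an entire group: no seniors → C(6,5) = 6; no juniors → C(6,5) = 6.
Both groups omitted at once is impossible, so 792 − 12 = 780.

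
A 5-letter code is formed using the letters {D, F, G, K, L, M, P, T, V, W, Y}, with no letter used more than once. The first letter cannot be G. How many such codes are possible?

50400

The first letter has 11−1 = 10 choices (anything except G).
The remaining 4 letters are filled from the other 10 symbols without repetition: 10 × 9 × 8 × 7 = 5040.
Total: 10 × 5040 = 50400.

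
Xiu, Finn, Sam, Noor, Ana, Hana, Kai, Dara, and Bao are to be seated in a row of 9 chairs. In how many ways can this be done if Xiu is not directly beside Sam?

There are 9! = 362880 arrangements in all. If Xiu and Sam are adjacent, merging them into one block gives 2·(8)! = 80640 arrangements.
So 362880 − 80640 = 282240 arrangements keep them apart.

282240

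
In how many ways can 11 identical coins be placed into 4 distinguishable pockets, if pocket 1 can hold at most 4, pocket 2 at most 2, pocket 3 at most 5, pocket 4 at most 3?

19

By stars and bars, unrestricted non-negative solutions to x_1+…+x_4 = 11 number C(11+3,3) = 364.
Subtract solutions that violate a single cap (substitute x_i' = x_i − (cap_i+1)): x_1 ≥ 5 gives C(9,3) = 84; x_2 ≥ 3 gives C(11,3) = 165; x_3 ≥ 6 gives C(8,3) = 56; x_4 ≥ 4 gives C(10,3) = 120. Together 425.
Add back pairs where two caps are both exceeded: 20 + 1 + 10 + 10 + 35 + 4 = 80.
By inclusion–exclusion the count is 364 − 425 + 80 = 19.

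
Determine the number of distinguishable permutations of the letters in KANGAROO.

10080

The 8 letters of KANGAROO have repeats: A appearing twice and O appearing twice.
So there are 8! / (2!·2!) = 10080 distinguishable arrangements.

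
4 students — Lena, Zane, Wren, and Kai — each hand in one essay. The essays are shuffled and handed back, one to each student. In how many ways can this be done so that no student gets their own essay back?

Count assignments avoiding every fixed point. For any j of the 4 students fixed to their own essay, the other 4−j can be arranged in (4−j)! ways.
By inclusion–exclusion this is Σ_{j=0}^{4} (−1)^j C(4,j)·(4−j)!.
Computing: 24 − 24 + 12 − 4 + 1 = 9.

9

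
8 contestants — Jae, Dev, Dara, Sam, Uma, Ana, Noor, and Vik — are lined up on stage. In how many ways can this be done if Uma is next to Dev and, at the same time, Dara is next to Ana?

Treat {Uma,Dev} as one block (2 orders) and {Dara,Ana} as another (2 orders).
That leaves 6 units to arrange: 2 × 2 × 6! = 4 × 720 = 2880.

2880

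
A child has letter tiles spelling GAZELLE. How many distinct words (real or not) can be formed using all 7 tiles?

The 7 letters of GAZELLE have repeats: E appearing twice and L appearing twice.
So there are 7! / (2!·2!) = 1260 distinguishable arrangements.

1260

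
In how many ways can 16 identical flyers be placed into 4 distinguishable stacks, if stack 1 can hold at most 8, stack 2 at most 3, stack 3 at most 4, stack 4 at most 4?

20

Without the upper bounds there are C(19,3) = 969 ways to split 16 among 4 stacks.
Subtract solutions that violate a single cap (substitute x_i' = x_i − (cap_i+1)): x_1 ≥ 9 gives C(10,3) = 120; x_2 ≥ 4 gives C(15,3) = 455; x_3 ≥ 5 gives C(14,3) = 364; x_4 ≥ 5 gives C(14,3) = 364. Together 1303.
Add back pairs where two caps are both exceeded: 20 + 10 + 10 + 120 + 120 + 84 = 364.
Subtract triples: 0 + 0 + 0 + 10 = 10.
By inclusion–exclusion the count is 969 − 1303 + 364 − 10 = 20.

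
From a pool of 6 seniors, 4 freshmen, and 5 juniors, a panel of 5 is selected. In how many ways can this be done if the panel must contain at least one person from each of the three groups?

Unrestricted: C(15,5) = 3003 ways to pick any 5 of the 15.
Subtract selections that omit an entire group: no seniors → C(9,5) = 126; no freshmen → C(11,5) = 462; no juniors → C(10,5) = 252.
Add back selections omitting two groups (i.e. drawn from a single group): C(6,5) + C(4,5) + C(5,5) = 7.
By inclusion–exclusion: 3003 − 840 + 7 = 2170.

2170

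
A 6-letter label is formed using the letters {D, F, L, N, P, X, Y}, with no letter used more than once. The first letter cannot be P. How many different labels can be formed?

4320

The first letter has 7−1 = 6 choices (anything except P).
The remaining 5 letters are filled from the other 6 symbols without repetition: 6 × 5 × 4 × 3 × 2 = 720.
Total: 6 × 720 = 4320.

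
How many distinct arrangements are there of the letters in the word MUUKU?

20

Letter multiplicities in MUUKU: K×1, M×1, U×3.
The number of distinct arrangements is 5!/(3!) = 120/6 = 20.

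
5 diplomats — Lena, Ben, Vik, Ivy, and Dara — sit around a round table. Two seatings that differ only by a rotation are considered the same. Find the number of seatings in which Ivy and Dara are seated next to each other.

12

Glue Ivy and Dara into a block (2 internal orders). Seating 4 units around a circle gives (3)! arrangements.
So 2 × (3)! = 2 × 6 = 12.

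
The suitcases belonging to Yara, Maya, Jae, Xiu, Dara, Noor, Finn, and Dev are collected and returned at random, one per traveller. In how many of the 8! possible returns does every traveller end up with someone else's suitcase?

14833

This is the derangement count D_8: permutations of 8 items with no fixed point.
By inclusion–exclusion this is Σ_{j=0}^{8} (−1)^j C(8,j)·(8−j)!.
Computing: 40320 − 40320 + 20160 − 6720 + 1680 − 336 + 56 − 8 + 1 = 14833.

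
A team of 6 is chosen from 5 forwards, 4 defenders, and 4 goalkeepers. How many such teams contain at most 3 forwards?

1568

Split by how many forwards are chosen (0 through 3).
Sum: C(5,0)·C(8,6) + C(5,1)·C(8,5) + C(5,2)·C(8,4) + C(5,3)·C(8,3) = 28 + 280 + 700 + 560 = 1568.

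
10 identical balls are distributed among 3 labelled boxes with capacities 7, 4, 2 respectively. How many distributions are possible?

Ignoring the caps, the number of non-negative solutions to x_1+…+x_3 = 10 is C(12,2) = 66.
Subtract solutions that violate a single cap (substitute x_i' = x_i − (cap_i+1)): x_1 ≥ 8 gives C(4,2) = 6; x_2 ≥ 5 gives C(7,2) = 21; x_3 ≥ 3 gives C(9,2) = 36. Together 63.
Add back pairs where two caps are both exceeded: 0 + 0 + 6 = 6.
By inclusion–exclusion the count is 66 − 63 + 6 = 9.

9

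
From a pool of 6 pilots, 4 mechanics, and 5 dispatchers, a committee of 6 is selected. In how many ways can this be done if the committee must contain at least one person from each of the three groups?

4250

Unrestricted: C(15,6) = 5005 ways to pick any 6 of the 15.
Selections missing a whole group: no pilots → C(9,6) = 84; no mechanics → C(11,6) = 462; no dispatchers → C(10,6) = 210.
Add back selections omitting two groups (i.e. drawn from a single group): C(6,6) + C(4,6) + C(5,6) = 1.
By inclusion–exclusion: 5005 − 756 + 1 = 4250.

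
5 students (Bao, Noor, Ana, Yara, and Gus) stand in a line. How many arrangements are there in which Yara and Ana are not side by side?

There are 5! = 120 arrangements in all. If Yara and Ana are adjacent, merging them into one block gives 2·(4)! = 48 arrangements.
Complementary counting: 120 − 48 = 72.

72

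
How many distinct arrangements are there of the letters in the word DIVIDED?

Letter multiplicities in DIVIDED: D×3, E×1, I×2, V×1.
So there are 7! / (3!·2!) = 420 distinguishable arrangements.

420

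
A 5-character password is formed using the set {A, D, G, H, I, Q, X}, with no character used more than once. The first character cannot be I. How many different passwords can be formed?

The first character has 7−1 = 6 choices (anything except I).
The remaining 4 characters are filled from the other 6 symbols without repetition: 6 × 5 × 4 × 3 = 360.
Total: 6 × 360 = 2160.

2160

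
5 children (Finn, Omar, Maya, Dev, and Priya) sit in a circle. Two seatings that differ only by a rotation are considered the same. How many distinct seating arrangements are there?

24

Seat Finn anywhere (absorbing the rotational symmetry), then permute the other 4: (4)! = 24.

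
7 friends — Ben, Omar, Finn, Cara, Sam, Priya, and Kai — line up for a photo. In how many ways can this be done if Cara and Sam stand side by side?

1440

Place the 5 others and the Cara-Sam pair as 6 objects in a line; the pair has 2 internal arrangements.
So the count is 2·(6)! = 1440.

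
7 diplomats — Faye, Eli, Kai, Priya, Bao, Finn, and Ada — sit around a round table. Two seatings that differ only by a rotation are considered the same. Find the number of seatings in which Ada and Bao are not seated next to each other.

480

Without the restriction there are (6)! = 720 seatings.
Seatings with Ada beside Bao: treat them as a block with 2 internal orders, giving 2 × (5)! = 240.
Subtracting, 720 − 240 = 480.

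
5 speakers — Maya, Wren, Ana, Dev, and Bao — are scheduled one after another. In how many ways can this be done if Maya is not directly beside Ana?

72

Of the 5! = 120 arrangements, those with Maya and Ana adjacent number 2 × 4! = 48 (treat the pair as a block with 2 internal orders).
So 120 − 48 = 72 arrangements keep them apart.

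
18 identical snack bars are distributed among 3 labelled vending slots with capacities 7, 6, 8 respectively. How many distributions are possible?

10

Ignoring the caps, the number of non-negative solutions to x_1+…+x_3 = 18 is C(20,2) = 190.
Subtract solutions that violate a single cap (substitute x_i' = x_i − (cap_i+1)): x_1 ≥ 8 gives C(12,2) = 66; x_2 ≥ 7 gives C(13,2) = 78; x_3 ≥ 9 gives C(11,2) = 55. Together 199.
Add back pairs where two caps are both exceeded: 10 + 3 + 6 = 19.
By inclusion–exclusion the count is 190 − 199 + 19 = 10.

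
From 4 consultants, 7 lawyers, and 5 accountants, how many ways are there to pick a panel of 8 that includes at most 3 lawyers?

6435

Split by how many lawyers are chosen (0 through 3).
Sum: C(7,0)·C(9,8) + C(7,1)·C(9,7) + C(7,2)·C(9,6) + C(7,3)·C(9,5) = 9 + 252 + 1764 + 4410 = 6435.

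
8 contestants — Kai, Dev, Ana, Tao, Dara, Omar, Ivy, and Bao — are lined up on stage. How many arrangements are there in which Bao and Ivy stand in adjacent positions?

10080

Place the 6 others and the Bao-Ivy pair as 7 objects in a line; the pair has 2 internal arrangements.
That gives 2 × 7! = 2 × 5040 = 10080.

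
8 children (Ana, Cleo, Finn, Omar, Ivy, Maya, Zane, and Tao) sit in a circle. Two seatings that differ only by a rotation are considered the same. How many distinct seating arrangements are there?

Seat Ana anywhere (absorbing the rotational symmetry), then permute the other 7: (7)! = 5040.

5040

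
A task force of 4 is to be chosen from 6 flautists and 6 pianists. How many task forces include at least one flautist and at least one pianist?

465

Unrestricted: C(12,4) = 495 ways to pick any 4 of the 12.
Selections missing a whole group: no flautists → C(6,4) = 15; no pianists → C(6,4) = 15.
Both groups omitted at once is impossible, so 495 − 30 = 465.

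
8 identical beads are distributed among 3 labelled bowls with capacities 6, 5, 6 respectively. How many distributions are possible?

33

Without the upper bounds there are C(10,2) = 45 ways to split 8 among 3 bowls.
Subtract solutions that violate a single cap (substitute x_i' = x_i − (cap_i+1)): x_1 ≥ 7 gives C(3,2) = 3; x_2 ≥ 6 gives C(4,2) = 6; x_3 ≥ 7 gives C(3,2) = 3. Together 12.
No two caps can be exceeded simultaneously, so the pair terms are all 0.
By inclusion–exclusion the count is 45 − 12 + 0 = 33.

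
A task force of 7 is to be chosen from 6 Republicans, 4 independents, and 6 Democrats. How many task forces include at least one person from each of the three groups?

Total 7-person selections from all 16: C(16,7) = 11440.
Selections missing a whole group: no Republicans → C(10,7) = 120; no independents → C(12,7) = 792; no Democrats → C(10,7) = 120.
Add back selections omitting two groups (i.e. drawn from a single group): C(6,7) + C(4,7) + C(6,7) = 0.
By inclusion–exclusion: 11440 − 1032 + 0 = 10408.

10408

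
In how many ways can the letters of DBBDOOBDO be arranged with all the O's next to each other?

Treat the 3 copies of O as a single block. The multiset to arrange is then {OOO, B, B, B, D, D, D}, 7 items in all.
That gives (7)!/(3!·3!) = 140 arrangements.

140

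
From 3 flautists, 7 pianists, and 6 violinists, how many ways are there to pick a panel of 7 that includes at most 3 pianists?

Split by how many pianists are chosen (0 through 3).
Sum: C(7,0)·C(9,7) + C(7,1)·C(9,6) + C(7,2)·C(9,5) + C(7,3)·C(9,4) = 36 + 588 + 2646 + 4410 = 7680.

7680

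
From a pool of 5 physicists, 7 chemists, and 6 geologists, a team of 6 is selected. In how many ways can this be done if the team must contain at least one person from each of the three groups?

15470

Total 6-person selections from all 18: C(18,6) = 18564.
Subtract selections that omit an entire group: no physicists → C(13,6) = 1716; no chemists → C(11,6) = 462; no geologists → C(12,6) = 924.
Add back selections omitting two groups (i.e. drawn from a single group): C(5,6) + C(7,6) + C(6,6) = 8.
By inclusion–exclusion: 18564 − 3102 + 8 = 15470.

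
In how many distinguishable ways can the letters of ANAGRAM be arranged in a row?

840

The 7 letters of ANAGRAM have repeats: A appearing 3 times.
So there are 7! / (3!) = 840 distinguishable arrangements.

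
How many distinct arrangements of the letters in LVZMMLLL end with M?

210

Fix M in the last position and arrange the remaining 7 letters.
Those 7 letters have L appearing 4 times, giving (7)!/(4!) = 210.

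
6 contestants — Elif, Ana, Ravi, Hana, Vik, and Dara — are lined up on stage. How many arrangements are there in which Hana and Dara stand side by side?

240

Treat {Hana, Dara} as a single unit. There are 5 units to order, and the pair itself can be ordered 2 ways.
So the count is 2·(5)! = 240.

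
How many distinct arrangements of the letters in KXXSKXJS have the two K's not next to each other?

1260

Total arrangements of KXXSKXJS: 8!/(3!·2!·2!) = 1680.
Arrangements with the K's together: treat KK as one letter, giving (7)!/(3!·2!) = 420.
Subtracting, 1680 − 420 = 1260 arrangements keep the K's apart.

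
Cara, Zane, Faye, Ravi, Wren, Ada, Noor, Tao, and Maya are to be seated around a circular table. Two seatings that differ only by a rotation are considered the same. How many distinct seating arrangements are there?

40320

Fix one person's seat to break rotational symmetry; the remaining 8 people can be arranged in (8)! = 40320 ways.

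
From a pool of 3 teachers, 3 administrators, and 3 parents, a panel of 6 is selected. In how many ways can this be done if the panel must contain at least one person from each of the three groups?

81

With no constraint there are C(9,6) = 84 possible selections.
Subtract selections that omit an entire group: no teachers → C(6,6) = 1; no administrators → C(6,6) = 1; no parents → C(6,6) = 1.
Add back selections omitting two groups (i.e. drawn from a single group): C(3,6) + C(3,6) + C(3,6) = 0.
By inclusion–exclusion: 84 − 3 + 0 = 81.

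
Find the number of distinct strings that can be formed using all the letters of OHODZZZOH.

5040

Letter multiplicities in OHODZZZOH: D×1, H×2, O×3, Z×3.
The number of distinct arrangements is 9!/(3!·3!·2!) = 362880/72 = 5040.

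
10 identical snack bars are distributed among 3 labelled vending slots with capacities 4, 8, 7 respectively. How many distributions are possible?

Without the upper bounds there are C(12,2) = 66 ways to split 10 among 3 vending slots.
Subtract solutions that violate a single cap (substitute x_i' = x_i − (cap_i+1)): x_1 ≥ 5 gives C(7,2) = 21; x_2 ≥ 9 gives C(3,2) = 3; x_3 ≥ 8 gives C(4,2) = 6. Together 30.
No two caps can be exceeded simultaneously, so the pair terms are all 0.
By inclusion–exclusion the count is 66 − 30 + 0 = 36.

36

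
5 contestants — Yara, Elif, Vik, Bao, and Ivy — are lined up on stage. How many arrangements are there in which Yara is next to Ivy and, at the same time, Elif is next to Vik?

Treat {Yara,Ivy} as one block (2 orders) and {Elif,Vik} as another (2 orders).
That leaves 3 units to arrange: 2 × 2 × 3! = 4 × 6 = 24.

24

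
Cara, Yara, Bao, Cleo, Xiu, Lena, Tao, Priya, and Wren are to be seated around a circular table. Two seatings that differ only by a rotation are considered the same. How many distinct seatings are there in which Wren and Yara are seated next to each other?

10080

Glue Wren and Yara into a block (2 internal orders). Seating 8 units around a circle gives (7)! arrangements.
So 2 × (7)! = 2 × 5040 = 10080.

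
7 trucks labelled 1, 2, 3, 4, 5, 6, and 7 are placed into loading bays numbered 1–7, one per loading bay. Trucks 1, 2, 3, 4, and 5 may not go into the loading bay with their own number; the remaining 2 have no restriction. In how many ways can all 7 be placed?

Let Aᵢ (for 1 ≤ i ≤ 5) be the placements that put truck i in its forbidden loading bay. Any j of these fix j positions, leaving (7−j)! ways to fill the rest, and there are C(5,j) ways to pick which j.
By inclusion–exclusion, the number of valid placements is Σ_{j=0}^{5} (−1)^j C(5,j)·(7−j)!.
Computing: 5040 − 3600 + 1200 − 240 + 30 − 2 = 2428.

2428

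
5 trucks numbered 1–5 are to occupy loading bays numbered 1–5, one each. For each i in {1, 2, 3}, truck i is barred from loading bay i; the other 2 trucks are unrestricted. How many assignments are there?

Let Aᵢ (for i ∈ {1, 2, 3}) be the placements that put truck i in its forbidden loading bay. Any j of these fix j positions, leaving (5−j)! ways to fill the rest, and there are C(3,j) ways to pick which j.
By inclusion–exclusion, the number of valid placements is Σ_{j=0}^{3} (−1)^j C(3,j)·(5−j)!.
Computing: 120 − 72 + 18 − 2 = 64.

64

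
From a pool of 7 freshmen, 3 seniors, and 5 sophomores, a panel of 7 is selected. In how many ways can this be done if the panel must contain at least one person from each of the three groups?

With no constraint there are C(15,7) = 6435 possible selections.
Subtract selections that omit an entire group: no freshmen → C(8,7) = 8; no seniors → C(12,7) = 792; no sophomores → C(10,7) = 120.
Add back selections omitting two groups (i.e. drawn from a single group): C(7,7) + C(3,7) + C(5,7) = 1.
By inclusion–exclusion: 6435 − 920 + 1 = 5516.

5516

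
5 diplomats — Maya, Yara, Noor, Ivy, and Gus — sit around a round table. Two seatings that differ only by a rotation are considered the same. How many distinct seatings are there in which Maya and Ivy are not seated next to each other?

Without the restriction there are (4)! = 24 seatings.
Seatings with Maya beside Ivy: treat them as a block with 2 internal orders, giving 2 × (3)! = 12.
Subtracting, 24 − 12 = 12.

12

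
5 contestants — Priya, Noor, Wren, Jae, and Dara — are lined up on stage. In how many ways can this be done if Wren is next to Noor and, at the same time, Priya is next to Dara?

24

Treat {Wren,Noor} as one block (2 orders) and {Priya,Dara} as another (2 orders).
That leaves 3 units to arrange: 2 × 2 × 3! = 4 × 6 = 24.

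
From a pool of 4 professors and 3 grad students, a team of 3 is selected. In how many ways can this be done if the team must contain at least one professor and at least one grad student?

Unrestricted: C(7,3) = 35 ways to pick any 3 of the 7.
Subtract selections that omit an entire group: no professors → C(3,3) = 1; no grad students → C(4,3) = 4.
Both groups omitted at once is impossible, so 35 − 5 = 30.

30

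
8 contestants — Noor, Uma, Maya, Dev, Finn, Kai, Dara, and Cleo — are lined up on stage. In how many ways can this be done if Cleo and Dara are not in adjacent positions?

Of the 8! = 40320 arrangements, those with Cleo and Dara adjacent number 2 × 7! = 10080 (treat the pair as a block with 2 internal orders).
Complementary counting: 40320 − 10080 = 30240.

30240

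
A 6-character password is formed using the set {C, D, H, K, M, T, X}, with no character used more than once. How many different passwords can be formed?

5040

Choose and order 6 of the 7 symbols: the first character has 7 options, the next 6, and so on down to 2.
7 × 6 × 5 × 4 × 3 × 2 = 5040.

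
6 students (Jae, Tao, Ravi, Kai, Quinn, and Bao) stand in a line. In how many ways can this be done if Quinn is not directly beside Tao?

Of the 6! = 720 arrangements, those with Quinn and Tao adjacent number 2 × 5! = 240 (treat the pair as a block with 2 internal orders).
So 720 − 240 = 480 arrangements keep them apart.

480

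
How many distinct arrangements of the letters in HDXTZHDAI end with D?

20160

Fix D in the last position and arrange the remaining 8 letters.
Those 8 letters have H appearing twice, giving (8)!/(2!) = 20160.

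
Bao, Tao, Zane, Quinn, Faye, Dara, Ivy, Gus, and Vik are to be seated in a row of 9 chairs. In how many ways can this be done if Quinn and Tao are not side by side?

There are 9! = 362880 arrangements in all. If Quinn and Tao are adjacent, merging them into one block gives 2·(8)! = 80640 arrangements.
So 362880 − 80640 = 282240 arrangements keep them apart.

282240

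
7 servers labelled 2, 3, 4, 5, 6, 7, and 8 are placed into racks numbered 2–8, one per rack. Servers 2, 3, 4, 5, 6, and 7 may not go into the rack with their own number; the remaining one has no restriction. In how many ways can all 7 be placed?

2119

Let Aᵢ (for 2 ≤ i ≤ 7) be the placements that put server i in its forbidden rack. Any j of these fix j positions, leaving (7−j)! ways to fill the rest, and there are C(6,j) ways to pick which j.
By inclusion–exclusion, the number of valid placements is Σ_{j=0}^{6} (−1)^j C(6,j)·(7−j)!.
Computing: 5040 − 4320 + 1800 − 480 + 90 − 12 + 1 = 2119.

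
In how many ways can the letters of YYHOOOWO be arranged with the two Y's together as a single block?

210

Treat the 2 copies of Y as a single block. The multiset to arrange is then {YY, H, O, O, O, O, W}, 7 items in all.
That gives (7)!/(4!) = 210 arrangements.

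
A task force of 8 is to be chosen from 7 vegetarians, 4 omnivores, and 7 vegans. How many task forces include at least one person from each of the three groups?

Unrestricted: C(18,8) = 43758 ways to pick any 8 of the 18.
Selections missing a whole group: no vegetarians → C(11,8) = 165; no omnivores → C(14,8) = 3003; no vegans → C(11,8) = 165.
Add back selections omitting two groups (i.e. drawn from a single group): C(7,8) + C(4,8) + C(7,8) = 0.
By inclusion–exclusion: 43758 − 3333 + 0 = 40425.

40425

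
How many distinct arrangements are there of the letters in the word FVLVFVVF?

The 8 letters of FVLVFVVF have repeats: F appearing 3 times and V appearing 4 times.
Dividing 8! = 40320 by 4!·3! = 144 for the repeated letters gives 280.

280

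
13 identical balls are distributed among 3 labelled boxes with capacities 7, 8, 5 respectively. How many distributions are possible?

33

Ignoring the caps, the number of non-negative solutions to x_1+…+x_3 = 13 is C(15,2) = 105.
Subtract solutions that violate a single cap (substitute x_i' = x_i − (cap_i+1)): x_1 ≥ 8 gives C(7,2) = 21; x_2 ≥ 9 gives C(6,2) = 15; x_3 ≥ 6 gives C(9,2) = 36. Together 72.
No two caps can be exceeded simultaneously, so the pair terms are all 0.
By inclusion–exclusion the count is 105 − 72 + 0 = 33.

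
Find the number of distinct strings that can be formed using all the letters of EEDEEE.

6

EEDEEE has 6 letters with E appearing 5 times.
Dividing 6! = 720 by 5! = 120 for the repeated letters gives 6.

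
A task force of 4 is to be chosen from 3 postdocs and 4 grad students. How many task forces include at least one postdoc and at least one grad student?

Unrestricted: C(7,4) = 35 ways to pick any 4 of the 7.
Subtract selections that omit an entire group: no postdocs → C(4,4) = 1; no grad students → C(3,4) = 0.
Both groups omitted at once is impossible, so 35 − 1 = 34.

34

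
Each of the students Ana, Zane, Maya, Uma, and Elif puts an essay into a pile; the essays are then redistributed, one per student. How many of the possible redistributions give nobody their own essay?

Let Aᵢ be the assignments in which student i gets their own essay. We want the size of the complement of A₁∪…∪A_5.
By inclusion–exclusion this is Σ_{j=0}^{5} (−1)^j C(5,j)·(5−j)!.
Computing: 120 − 120 + 60 − 20 + 5 − 1 = 44.

44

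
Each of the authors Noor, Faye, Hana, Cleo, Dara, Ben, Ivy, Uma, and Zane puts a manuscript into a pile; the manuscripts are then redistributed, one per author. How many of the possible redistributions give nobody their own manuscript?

133496

Let Aᵢ be the assignments in which author i gets their own manuscript. We want the size of the complement of A₁∪…∪A_9.
By inclusion–exclusion this is Σ_{j=0}^{9} (−1)^j C(9,j)·(9−j)!.
Computing: 362880 − 362880 + 181440 − 60480 + 15120 − 3024 + 504 − 72 + 9 − 1 = 133496.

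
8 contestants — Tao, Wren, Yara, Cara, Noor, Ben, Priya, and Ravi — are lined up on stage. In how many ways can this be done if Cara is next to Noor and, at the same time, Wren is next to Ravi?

2880

Treat {Cara,Noor} as one block (2 orders) and {Wren,Ravi} as another (2 orders).
That leaves 6 units to arrange: 2 × 2 × 6! = 4 × 720 = 2880.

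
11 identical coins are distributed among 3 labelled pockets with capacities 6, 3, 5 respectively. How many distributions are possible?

By stars and bars, unrestricted non-negative solutions to x_1+…+x_3 = 11 number C(11+2,2) = 78.
Subtract solutions that violate a single cap (substitute x_i' = x_i − (cap_i+1)): x_1 ≥ 7 gives C(6,2) = 15; x_2 ≥ 4 gives C(9,2) = 36; x_3 ≥ 6 gives C(7,2) = 21. Together 72.
Add back pairs where two caps are both exceeded: 1 + 0 + 3 = 4.
By inclusion–exclusion the count is 78 − 72 + 4 = 10.

10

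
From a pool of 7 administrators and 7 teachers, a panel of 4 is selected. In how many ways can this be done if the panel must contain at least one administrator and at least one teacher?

931

With no constraint there are C(14,4) = 1001 possible selections.
Subtract selections that omit an entire group: no administrators → C(7,4) = 35; no teachers → C(7,4) = 35.
Both groups omitted at once is impossible, so 1001 − 70 = 931.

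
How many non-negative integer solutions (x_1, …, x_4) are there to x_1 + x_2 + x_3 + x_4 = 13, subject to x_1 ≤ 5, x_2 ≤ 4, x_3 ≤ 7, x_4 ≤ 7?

By stars and bars, unrestricted non-negative solutions to x_1+…+x_4 = 13 number C(13+3,3) = 560.
Subtract solutions that violate a single cap (substitute x_i' = x_i − (cap_i+1)): x_1 ≥ 6 gives C(10,3) = 120; x_2 ≥ 5 gives C(11,3) = 165; x_3 ≥ 8 gives C(8,3) = 56; x_4 ≥ 8 gives C(8,3) = 56. Together 397.
Add back pairs where two caps are both exceeded: 10 + 0 + 0 + 1 + 1 + 0 = 12.
By inclusion–exclusion the count is 560 − 397 + 12 = 175.

175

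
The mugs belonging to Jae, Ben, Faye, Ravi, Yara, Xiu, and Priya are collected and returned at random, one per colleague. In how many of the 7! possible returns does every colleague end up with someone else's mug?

This is the derangement count D_7: permutations of 7 items with no fixed point.
By inclusion–exclusion this is Σ_{j=0}^{7} (−1)^j C(7,j)·(7−j)!.
Computing: 5040 − 5040 + 2520 − 840 + 210 − 42 + 7 − 1 = 1854.

1854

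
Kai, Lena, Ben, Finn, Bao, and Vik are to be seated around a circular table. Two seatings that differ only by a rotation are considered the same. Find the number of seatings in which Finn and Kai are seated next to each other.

48

Treat {Finn, Kai} as one unit (2 internal orders) and seat the resulting 5 units around the table: (4)! circular arrangements.
So 2 × (4)! = 2 × 24 = 48.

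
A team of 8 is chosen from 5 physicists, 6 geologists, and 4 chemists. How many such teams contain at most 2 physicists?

2745

Split by how many physicists are chosen (0 through 2).
Sum: C(5,0)·C(10,8) + C(5,1)·C(10,7) + C(5,2)·C(10,6) = 45 + 600 + 2100 = 2745.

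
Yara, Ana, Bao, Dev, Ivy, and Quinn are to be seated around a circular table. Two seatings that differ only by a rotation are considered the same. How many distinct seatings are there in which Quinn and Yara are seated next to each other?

48

Glue Quinn and Yara into a block (2 internal orders). Seating 5 units around a circle gives (4)! arrangements.
So 2 × (4)! = 2 × 24 = 48.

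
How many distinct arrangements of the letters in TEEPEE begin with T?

With the first slot taken by T, it remains to arrange the other 5 letters (EEPEE).
Those 5 letters have E appearing 4 times, giving (5)!/(4!) = 5.

5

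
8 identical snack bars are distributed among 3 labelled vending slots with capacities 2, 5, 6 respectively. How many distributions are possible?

15

By stars and bars, unrestricted non-negative solutions to x_1+…+x_3 = 8 number C(8+2,2) = 45.
Subtract solutions that violate a single cap (substitute x_i' = x_i − (cap_i+1)): x_1 ≥ 3 gives C(7,2) = 21; x_2 ≥ 6 gives C(4,2) = 6; x_3 ≥ 7 gives C(3,2) = 3. Together 30.
No two caps can be exceeded simultaneously, so the pair terms are all 0.
By inclusion–exclusion the count is 45 − 30 + 0 = 15.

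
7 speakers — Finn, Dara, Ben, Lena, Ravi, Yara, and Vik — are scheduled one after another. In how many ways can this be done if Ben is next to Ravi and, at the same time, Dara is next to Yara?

480

Treat {Ben,Ravi} as one block (2 orders) and {Dara,Yara} as another (2 orders).
That leaves 5 units to arrange: 2 × 2 × 5! = 4 × 120 = 480.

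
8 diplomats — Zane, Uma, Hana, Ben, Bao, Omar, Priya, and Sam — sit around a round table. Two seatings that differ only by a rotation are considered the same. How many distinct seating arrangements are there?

Fix one person's seat to break rotational symmetry; the remaining 7 people can be arranged in (7)! = 5040 ways.

5040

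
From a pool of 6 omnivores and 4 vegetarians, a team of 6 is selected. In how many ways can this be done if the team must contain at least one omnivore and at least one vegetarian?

With no constraint there are C(10,6) = 210 possible selections.
Subtract selections that omit an entire group: no omnivores → C(4,6) = 0; no vegetarians → C(6,6) = 1.
Both groups omitted at once is impossible, so 210 − 1 = 209.

209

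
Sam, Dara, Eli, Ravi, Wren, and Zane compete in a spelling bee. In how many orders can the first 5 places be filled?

720

This is an ordered selection of 5 from 6: P(6,5).
That gives 6 × 5 × 4 × 3 × 2 = 720.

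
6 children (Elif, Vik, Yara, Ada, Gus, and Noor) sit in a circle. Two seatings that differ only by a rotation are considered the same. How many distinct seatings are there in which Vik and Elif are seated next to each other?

48

Glue Vik and Elif into a block (2 internal orders). Seating 5 units around a circle gives (4)! arrangements.
So 2 × (4)! = 2 × 24 = 48.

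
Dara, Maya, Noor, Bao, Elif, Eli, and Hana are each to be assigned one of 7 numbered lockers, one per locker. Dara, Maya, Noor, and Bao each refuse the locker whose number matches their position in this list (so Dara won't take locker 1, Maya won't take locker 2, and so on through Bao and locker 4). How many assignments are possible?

Let Aᵢ (for 1 ≤ i ≤ 4) be the placements that put person i in their forbidden locker. Any j of these fix j positions, leaving (7−j)! ways to fill the rest, and there are C(4,j) ways to pick which j.
By inclusion–exclusion, the number of valid placements is Σ_{j=0}^{4} (−1)^j C(4,j)·(7−j)!.
Computing: 5040 − 2880 + 720 − 96 + 6 = 2790.

2790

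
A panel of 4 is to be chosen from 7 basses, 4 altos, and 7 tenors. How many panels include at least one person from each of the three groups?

1470

With no constraint there are C(18,4) = 3060 possible selections.
Subtract selections that omit an entire group: no basses → C(11,4) = 330; no altos → C(14,4) = 1001; no tenors → C(11,4) = 330.
Add back selections omitting two groups (i.e. drawn from a single group): C(7,4) + C(4,4) + C(7,4) = 71.
By inclusion–exclusion: 3060 − 1661 + 71 = 1470.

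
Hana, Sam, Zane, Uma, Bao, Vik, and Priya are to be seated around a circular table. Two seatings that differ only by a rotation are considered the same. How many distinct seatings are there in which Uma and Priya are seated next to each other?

240

Treat {Uma, Priya} as one unit (2 internal orders) and seat the resulting 6 units around the table: (5)! circular arrangements.
So 2 × (5)! = 2 × 120 = 240.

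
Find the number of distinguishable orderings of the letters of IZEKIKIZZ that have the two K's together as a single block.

Treat the 2 copies of K as a single block. The multiset to arrange is then {KK, E, I, I, I, Z, Z, Z}, 8 items in all.
That gives (8)!/(3!·3!) = 1120 arrangements.

1120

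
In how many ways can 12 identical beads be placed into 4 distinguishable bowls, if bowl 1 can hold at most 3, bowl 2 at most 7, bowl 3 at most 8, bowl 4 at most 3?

107

Without the upper bounds there are C(15,3) = 455 ways to split 12 among 4 bowls.
Subtract solutions that violate a single cap (substitute x_i' = x_i − (cap_i+1)): x_1 ≥ 4 gives C(11,3) = 165; x_2 ≥ 8 gives C(7,3) = 35; x_3 ≥ 9 gives C(6,3) = 20; x_4 ≥ 4 gives C(11,3) = 165. Together 385.
Add back pairs where two caps are both exceeded: 1 + 0 + 35 + 0 + 1 + 0 = 37.
By inclusion–exclusion the count is 455 − 385 + 37 = 107.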